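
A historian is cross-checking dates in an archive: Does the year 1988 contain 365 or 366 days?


Year: 1988
Check leap year rules:
Divisible by 4? Yes
Divisible by 100? No
1988 is a leap year
Days: 366

366


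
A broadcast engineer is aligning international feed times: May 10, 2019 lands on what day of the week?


Date: 2019-05-10
January 1, 2019 is a Tuesday
Day of year: 130
Offset from Jan 1: 129 days
129 mod 7 = 3
Result: Friday

Friday


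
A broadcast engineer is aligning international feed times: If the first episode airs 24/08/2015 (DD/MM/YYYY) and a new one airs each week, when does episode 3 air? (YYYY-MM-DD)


First occurrence: 2015-08-24 (occurrence 1)
Each occurrence is 7 days after the previous.
Occurrence 3 is 2 weeks after the first.
2 weeks = 14 days
2015-08-24 + 14 days = 2015-09-07

2015-09-07


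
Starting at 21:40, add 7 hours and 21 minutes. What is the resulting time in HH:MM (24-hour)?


Start time: 21:40
Adding: 7 hours 21 minutes
Minutes: 40 + 21 = 61
Minute overflow: 61 >= 60, so carry 1 hour, minutes = 1
Hours: 21 + 7 + 1 = 29
Hour wraparound: 29 mod 24 = 5
Result: 05:01

05:01


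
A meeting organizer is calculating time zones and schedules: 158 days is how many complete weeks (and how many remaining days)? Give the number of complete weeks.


Total days: 158
Days per week: 7
Division: 158 / 7 = 22 remainder 4
Complete weeks: 22
Remaining days: 4

22


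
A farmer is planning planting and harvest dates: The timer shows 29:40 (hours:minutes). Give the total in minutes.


Hours: 29
Minutes: 40
Convert hours to minutes: 29 x 60 = 1740
Add remaining minutes: 1740 + 40 = 1780

1780


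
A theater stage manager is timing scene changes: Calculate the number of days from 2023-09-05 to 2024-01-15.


Start date: 2023-09-05
End date: 2024-01-15
Sep 2023: +26 days
Oct 2023: +31 days
Nov 2023: +30 days
Dec 2023: +31 days
Jan 2024: +14 days
Total: 132 days

132


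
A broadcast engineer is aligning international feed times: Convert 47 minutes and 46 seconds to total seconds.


Minutes: 47
Extra seconds: 46
Seconds per minute: 60
Minutes to seconds: 47 x 60 = 2820
Total: 2820 + 46 = 2866

2866


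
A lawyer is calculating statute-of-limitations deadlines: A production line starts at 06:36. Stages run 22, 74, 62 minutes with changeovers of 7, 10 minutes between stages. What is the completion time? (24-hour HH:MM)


Start: 06:36 = 396 min from midnight
  after task 1 (22 min): 06:58
  after break (7 min): 07:05
  after task 2 (74 min): 08:19
  after break (10 min): 08:29
  after task 3 (62 min): 09:31
Total elapsed: 175 minutes
End time: 09:31

09:31


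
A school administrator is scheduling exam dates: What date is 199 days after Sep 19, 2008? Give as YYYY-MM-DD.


Start: 2008-09-19
Adding 199 days
Days remaining in September: 11
After September: 188 days still to add
October 2008: 31 days, 157 remaining
November 2008: 30 days, 127 remaining
December 2008: 31 days, 96 remaining
January 2009: 31 days, 65 remaining
Result: 2009-04-06

2009-04-06


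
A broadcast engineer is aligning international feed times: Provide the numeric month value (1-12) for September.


Calendar month order:
8. August
9. September <--
10. October
September is month number 9

9


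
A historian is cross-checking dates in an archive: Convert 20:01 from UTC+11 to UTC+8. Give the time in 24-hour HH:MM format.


Local time: 20:01 at UTC+11 (offset 11h)
Target zone: UTC+8 (offset 8h)
Difference: 8 - (11) = -3 hours
Calculation: 20 + (-3) = 17
Result: 17:01

17:01


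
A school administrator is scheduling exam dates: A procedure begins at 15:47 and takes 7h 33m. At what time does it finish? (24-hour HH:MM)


Start time: 15:47
Adding: 7 hours 33 minutes
Minutes: 47 + 33 = 80
Minute overflow: 80 >= 60, so carry 1 hour, minutes = 20
Hours: 15 + 7 + 1 = 23
Result: 23:20

23:20


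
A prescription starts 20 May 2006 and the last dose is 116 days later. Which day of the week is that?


Start: 2006-05-20 (Saturday)
Step 1 - find target date: add 116 days
  2006-05-20 + 116 days = 2006-09-13
Step 2 - day of week:
  116 mod 7 = 4
  Saturday + 4 days -> Wednesday
Result: Wednesday (2006-09-13)

Wednesday


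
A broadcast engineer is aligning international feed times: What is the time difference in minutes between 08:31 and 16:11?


Start time: 08:31 = 511 minutes from midnight
End time: 16:11 = 971 minutes from midnight
Difference: 971 - 511 = 460 minutes
That is 7 hours and 40 minutes

460


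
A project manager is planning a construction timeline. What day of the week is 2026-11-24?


Date: 2026-11-24
January 1, 2026 is a Thursday
Day of year: 328
Offset from Jan 1: 327 days
327 mod 7 = 5
Result: Tuesday

Tuesday


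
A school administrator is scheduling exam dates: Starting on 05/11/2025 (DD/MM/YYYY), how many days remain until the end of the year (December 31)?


Start: November 05, 2025
End: December 31, 2025
Days left in November: 25
December: 31
Sum of remaining months: 31
Total: 25 + 31 = 56

56


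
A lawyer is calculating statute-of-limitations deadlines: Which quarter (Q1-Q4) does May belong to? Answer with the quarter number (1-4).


Month: May (month 5)
Q1: January-March (months 1-3)
Q2: April-June (months 4-6)
Q3: July-September (months 7-9)
Q4: October-December (months 10-12)
Month 5 falls in Q2

2


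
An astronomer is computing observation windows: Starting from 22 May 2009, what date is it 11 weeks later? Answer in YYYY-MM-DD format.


Start: 2009-05-22
Weeks to add: 11
Convert to days: 11 x 7 = 77 days
Add 77 days to 2009-05-22
Result: 2009-08-07

2009-08-07


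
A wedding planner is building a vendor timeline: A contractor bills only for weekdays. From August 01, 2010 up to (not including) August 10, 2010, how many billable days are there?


Start: 2010-08-01 (Sunday)
End (exclusive): 2010-08-10 (Tuesday)
Total calendar days: 9
Full weeks: 9 // 7 = 1 -> 5 weekdays
Remaining 2 days starting on Sunday:
  Sun(-), Mon(w) -> 1 weekdays
Total business days: 5 + 1 = 6

6


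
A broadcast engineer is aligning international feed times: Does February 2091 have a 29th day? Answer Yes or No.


Year: 2091
Divisible by 4? 2091 / 4 = 522.75 -> No
Not divisible by 4, so NOT a leap year

No


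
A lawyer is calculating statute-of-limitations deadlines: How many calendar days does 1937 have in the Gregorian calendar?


Year: 1937
Check leap year rules:
Divisible by 4? No
1937 is not a leap year
Days: 365

365


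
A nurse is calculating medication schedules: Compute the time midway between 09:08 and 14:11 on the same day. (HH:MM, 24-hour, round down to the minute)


Start time: 09:08 = 548 minutes from midnight
End time: 14:11 = 851 minutes from midnight
Sum: 548 + 851 = 1399
Midpoint: 1399 / 2 = 699 minutes
Convert: 699 / 60 = 11 hours, 39 minutes
Result: 11:39

11:39


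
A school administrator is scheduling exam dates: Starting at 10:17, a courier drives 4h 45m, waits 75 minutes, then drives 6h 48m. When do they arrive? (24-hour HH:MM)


Depart: 10:17
Leg 1: +285 min -> 15:02
Layover: +75 min -> 16:17
Leg 2: +408 min -> 23:05
Total travel: 768 minutes = 12h 48m
Arrival: 23:05

23:05


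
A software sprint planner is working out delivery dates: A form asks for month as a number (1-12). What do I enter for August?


Calendar month order:
7. July
8. August <--
9. September
August is month number 8

8


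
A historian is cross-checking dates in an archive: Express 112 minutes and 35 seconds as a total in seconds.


Minutes: 112
Seconds: 35
Convert minutes to seconds: 112 x 60 = 6720
Add remaining seconds: 6720 + 35 = 6755

6755


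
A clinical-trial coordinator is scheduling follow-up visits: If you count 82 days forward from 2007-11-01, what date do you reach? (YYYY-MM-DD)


Start: 2007-11-01
Adding 82 days
Days remaining in November: 29
After November: 53 days still to add
December 2007: 31 days, 22 remaining
January 2008 has 31 days, need 22
Result: 2008-01-22

2008-01-22


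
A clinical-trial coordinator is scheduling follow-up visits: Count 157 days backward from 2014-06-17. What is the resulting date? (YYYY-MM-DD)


Start: 2014-06-17
Subtracting 157 days
Days already passed in June: 17
After going back through June: 140 more days to subtract
May 2014: 31 days, 109 remaining
April 2014: 30 days, 79 remaining
March 2014: 31 days, 48 remaining
February 2014: 28 days, 20 remaining
Result: 2014-01-11

2014-01-11


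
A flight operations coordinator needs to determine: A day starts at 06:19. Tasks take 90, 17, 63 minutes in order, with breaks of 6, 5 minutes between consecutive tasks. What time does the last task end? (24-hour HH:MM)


Start: 06:19 = 379 min from midnight
  after task 1 (90 min): 07:49
  after break (6 min): 07:55
  after task 2 (17 min): 08:12
  after break (5 min): 08:17
  after task 3 (63 min): 09:20
Total elapsed: 181 minutes
End time: 09:20

09:20


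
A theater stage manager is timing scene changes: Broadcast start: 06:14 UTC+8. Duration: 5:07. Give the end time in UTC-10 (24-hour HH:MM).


Start: 06:14 in UTC+8
Step 1 - add duration:
  minutes: 14 + 7 = 21
  hours: 6 + 5 + 0 = 11
  end in UTC+8: 11:21
Step 2 - convert UTC+8 -> UTC-10:
  offset difference: -10 - (8) = -18 hours
  11 + (-18) = -7 -> mod 24 = 17
Result: 17:21 in UTC-10

17:21


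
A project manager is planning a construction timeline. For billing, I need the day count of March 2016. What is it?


Month: March
Year: 2016
March is a 31-day month
Total: 31 days

31


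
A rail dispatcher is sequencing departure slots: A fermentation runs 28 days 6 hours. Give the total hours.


Days: 28
Extra hours: 6
Hours per day: 24
Days to hours: 28 x 24 = 672
Total: 672 + 6 = 678

678


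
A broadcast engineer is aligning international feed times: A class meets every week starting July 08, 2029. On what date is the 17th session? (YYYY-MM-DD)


First occurrence: 2029-07-08 (occurrence 1)
Each occurrence is 7 days after the previous.
Occurrence 17 is 16 weeks after the first.
16 weeks = 112 days
2029-07-08 + 112 days = 2029-10-28

2029-10-28


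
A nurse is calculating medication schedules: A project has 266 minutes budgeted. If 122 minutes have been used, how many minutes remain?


Total budget: 266 minutes
Time used: 122 minutes
Remaining: 266 - 122 = 144 minutes
Percent used: 45.9%
Percent remaining: 54.1%

144


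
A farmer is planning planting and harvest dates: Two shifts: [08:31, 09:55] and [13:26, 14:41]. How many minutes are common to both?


Interval A: [511, 595] minutes from midnight
Interval B: [806, 881] minutes from midnight
Overlap start = max(511, 806) = 806
Overlap end = min(595, 881) = 595
End <= start, so the intervals do not overlap: 0 minutes

0


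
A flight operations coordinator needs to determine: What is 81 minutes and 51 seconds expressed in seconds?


Minutes: 81
Extra seconds: 51
Seconds per minute: 60
Minutes to seconds: 81 x 60 = 4860
Total: 4860 + 51 = 4911

4911


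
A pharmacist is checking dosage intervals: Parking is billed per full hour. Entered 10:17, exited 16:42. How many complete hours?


Start: 10:17
End: 16:42
Hour difference: 16 - 10 = 6 hours
Minute difference: 42 - 17 = 25 minutes
Total minutes: 385
Complete hours: 385 / 60 = 6 (remainder 25)

6


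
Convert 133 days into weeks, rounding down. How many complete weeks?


Total days: 133
Days per week: 7
Division: 133 / 7 = 19 remainder 0
Complete weeks: 19
Remaining days: 0

19


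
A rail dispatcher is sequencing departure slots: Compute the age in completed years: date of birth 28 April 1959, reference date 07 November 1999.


Birth: 1959-04-28
Reference: 1999-11-07
Year difference: 1999 - 1959 = 40
Has birthday (04-28) occurred by 11-07? Yes
Age in full years: 40

40


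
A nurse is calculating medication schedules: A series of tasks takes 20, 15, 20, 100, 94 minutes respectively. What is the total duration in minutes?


Durations: 20, 15, 20, 100, 94
Running sum: 20
+ 15 = 35
+ 20 = 55
+ 100 = 155
+ 94 = 249
Total duration: 249 minutes
That is 4 hours and 9 minutes

249


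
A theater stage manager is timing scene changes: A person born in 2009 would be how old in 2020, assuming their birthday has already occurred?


Birth year: 2009
Current year: 2020
Age = current year - birth year
Age = 2020 - 2009 = 11

11


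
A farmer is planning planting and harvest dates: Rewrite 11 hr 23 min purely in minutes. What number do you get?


Hours: 11
Extra minutes: 23
Minutes per hour: 60
Hours to minutes: 11 x 60 = 660
Total: 660 + 23 = 683

683


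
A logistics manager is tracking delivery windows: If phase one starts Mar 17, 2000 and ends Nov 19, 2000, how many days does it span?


Start date: 2000-03-17
End date: 2000-11-19
Mar 2000: +15 days
Apr 2000: +30 days
May 2000: +31 days
... (6 more months)
Total: 247 days

247


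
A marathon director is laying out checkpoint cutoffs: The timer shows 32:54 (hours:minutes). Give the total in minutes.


Hours: 32
Minutes: 54
Convert hours to minutes: 32 x 60 = 1920
Add remaining minutes: 1920 + 54 = 1974

1974


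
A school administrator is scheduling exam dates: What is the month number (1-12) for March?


Calendar month order:
2. February
3. March <--
4. April
March is month number 3

3


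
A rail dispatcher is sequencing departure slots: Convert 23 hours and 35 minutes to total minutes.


Hours: 23
Minutes: 35
Convert hours to minutes: 23 x 60 = 1380
Add remaining minutes: 1380 + 35 = 1415

1415


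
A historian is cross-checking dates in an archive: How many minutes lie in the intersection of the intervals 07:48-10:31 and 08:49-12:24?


Interval A: [468, 631] minutes from midnight
Interval B: [529, 744] minutes from midnight
Overlap start = max(468, 529) = 529
Overlap end = min(631, 744) = 631
Overlap = 631 - 529 = 102 minutes

102


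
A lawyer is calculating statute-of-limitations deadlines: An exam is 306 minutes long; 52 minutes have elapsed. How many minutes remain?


Total budget: 306 minutes
Time used: 52 minutes
Remaining: 306 - 52 = 254 minutes
Percent used: 17.0%
Percent remaining: 83.0%

254


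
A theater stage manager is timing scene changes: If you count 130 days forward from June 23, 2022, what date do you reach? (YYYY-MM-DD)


Start: 2022-06-23
Adding 130 days
Days remaining in June: 7
After June: 123 days still to add
July 2022: 31 days, 92 remaining
August 2022: 31 days, 61 remaining
September 2022: 30 days, 31 remaining
October 2022 has 31 days, need 31
Result: 2022-10-31

2022-10-31


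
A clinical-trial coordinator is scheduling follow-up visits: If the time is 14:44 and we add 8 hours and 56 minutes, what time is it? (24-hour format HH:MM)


Start time: 14:44
Adding: 8 hours 56 minutes
Minutes: 44 + 56 = 100
Minute overflow: 100 >= 60, so carry 1 hour, minutes = 40
Hours: 14 + 8 + 1 = 23
Result: 23:40

23:40


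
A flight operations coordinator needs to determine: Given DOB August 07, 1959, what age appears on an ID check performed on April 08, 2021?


Birth: 1959-08-07
Reference: 2021-04-08
Year difference: 2021 - 1959 = 62
Has birthday (08-07) occurred by 04-08? No
Birthday not yet reached this year -> subtract 1
Age in full years: 61

61


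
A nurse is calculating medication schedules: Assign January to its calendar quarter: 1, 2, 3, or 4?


Month: January (month 1)
Q1: January-March (months 1-3)
Q2: April-June (months 4-6)
Q3: July-September (months 7-9)
Q4: October-December (months 10-12)
Month 1 falls in Q1

1


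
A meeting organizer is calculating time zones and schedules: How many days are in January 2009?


Month: January
Year: 2009
January is a 31-day month
Total: 31 days

31


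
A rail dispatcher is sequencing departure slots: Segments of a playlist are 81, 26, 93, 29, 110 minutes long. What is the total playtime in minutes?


Durations: 81, 26, 93, 29, 110
Running sum: 81
+ 26 = 107
+ 93 = 200
+ 29 = 229
+ 110 = 339
Total duration: 339 minutes
That is 5 hours and 39 minutes

339


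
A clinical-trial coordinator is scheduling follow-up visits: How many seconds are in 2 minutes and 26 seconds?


Minutes: 2
Extra seconds: 26
Seconds per minute: 60
Minutes to seconds: 2 x 60 = 120
Total: 120 + 26 = 146

146


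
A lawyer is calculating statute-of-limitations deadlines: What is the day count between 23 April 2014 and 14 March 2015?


Start date: 2014-04-23
End date: 2015-03-14
Apr 2014: +8 days
May 2014: +31 days
Jun 2014: +30 days
... (9 more months)
Total: 325 days

325


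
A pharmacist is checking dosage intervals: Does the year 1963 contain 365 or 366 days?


Year: 1963
Check leap year rules:
Divisible by 4? No
1963 is not a leap year
Days: 365

365


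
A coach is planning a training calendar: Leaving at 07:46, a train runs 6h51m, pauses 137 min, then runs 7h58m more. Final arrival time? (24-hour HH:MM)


Depart: 07:46
Leg 1: +411 min -> 14:37
Layover: +137 min -> 16:54
Leg 2: +478 min -> 00:52
Total travel: 1026 minutes = 17h 6m
Arrival: 00:52

00:52


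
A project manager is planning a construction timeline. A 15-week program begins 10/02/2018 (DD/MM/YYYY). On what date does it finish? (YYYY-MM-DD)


Start: 2018-02-10
Weeks to add: 15
Convert to days: 15 x 7 = 105 days
Add 105 days to 2018-02-10
Result: 2018-05-26

2018-05-26


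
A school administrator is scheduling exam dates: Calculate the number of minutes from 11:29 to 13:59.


Start time: 11:29 = 689 minutes from midnight
End time: 13:59 = 839 minutes from midnight
Difference: 839 - 689 = 150 minutes
That is 2 hours and 30 minutes

150


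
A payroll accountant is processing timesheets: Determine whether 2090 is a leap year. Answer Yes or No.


Year: 2090
Divisible by 4? 2090 / 4 = 522.5 -> No
Not divisible by 4, so NOT a leap year

No


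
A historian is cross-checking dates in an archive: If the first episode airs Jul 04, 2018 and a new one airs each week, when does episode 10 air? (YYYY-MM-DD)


First occurrence: 2018-07-04 (occurrence 1)
Each occurrence is 7 days after the previous.
Occurrence 10 is 9 weeks after the first.
9 weeks = 63 days
2018-07-04 + 63 days = 2018-09-05

2018-09-05


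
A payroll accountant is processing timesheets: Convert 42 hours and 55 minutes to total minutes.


Hours: 42
Extra minutes: 55
Minutes per hour: 60
Hours to minutes: 42 x 60 = 2520
Total: 2520 + 55 = 2575

2575


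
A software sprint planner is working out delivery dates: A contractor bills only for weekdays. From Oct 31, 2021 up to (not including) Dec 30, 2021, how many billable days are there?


Start: 2021-10-31 (Sunday)
End (exclusive): 2021-12-30 (Thursday)
Total calendar days: 60
Full weeks: 60 // 7 = 8 -> 40 weekdays
Remaining 4 days starting on Sunday:
  Sun(-), Mon(w), Tue(w), Wed(w) -> 3 weekdays
Total business days: 40 + 3 = 43

43


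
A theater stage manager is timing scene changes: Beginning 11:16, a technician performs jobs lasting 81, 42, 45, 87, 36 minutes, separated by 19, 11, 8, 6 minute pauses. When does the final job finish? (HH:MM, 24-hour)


Start: 11:16 = 676 min from midnight
  after task 1 (81 min): 12:37
  after break (19 min): 12:56
  after task 2 (42 min): 13:38
  after break (11 min): 13:49
  after task 3 (45 min): 14:34
  after break (8 min): 14:42
  after task 4 (87 min): 16:09
  after break (6 min): 16:15
  after task 5 (36 min): 16:51
Total elapsed: 335 minutes
End time: 16:51

16:51


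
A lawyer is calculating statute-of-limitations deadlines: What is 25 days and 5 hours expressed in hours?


Days: 25
Extra hours: 5
Hours per day: 24
Days to hours: 25 x 24 = 600
Total: 600 + 5 = 605

605


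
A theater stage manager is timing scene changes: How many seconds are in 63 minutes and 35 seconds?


Minutes: 63
Seconds: 35
Convert minutes to seconds: 63 x 60 = 3780
Add remaining seconds: 3780 + 35 = 3815

3815


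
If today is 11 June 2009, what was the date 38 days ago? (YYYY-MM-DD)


Start: 2009-06-11
Subtracting 38 days
Days already passed in June: 11
After going back through June: 27 more days to subtract
May 2009 has 31 days, need 27
Result: 2009-05-04

2009-05-04


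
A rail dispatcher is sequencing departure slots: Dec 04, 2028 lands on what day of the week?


Date: 2028-12-04
January 1, 2028 is a Saturday
Day of year: 339
Offset from Jan 1: 338 days
338 mod 7 = 2
Result: Monday

Monday


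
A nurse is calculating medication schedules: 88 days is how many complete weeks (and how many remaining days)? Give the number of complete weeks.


Total days: 88
Days per week: 7
Division: 88 / 7 = 12 remainder 4
Complete weeks: 12
Remaining days: 4

12


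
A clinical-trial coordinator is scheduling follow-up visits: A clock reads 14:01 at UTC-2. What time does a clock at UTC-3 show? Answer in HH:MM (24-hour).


Local time: 14:01 at UTC-2 (offset -2h)
Target zone: UTC-3 (offset -3h)
Difference: -3 - (-2) = -1 hours
Calculation: 14 + (-1) = 13
Result: 13:01

13:01


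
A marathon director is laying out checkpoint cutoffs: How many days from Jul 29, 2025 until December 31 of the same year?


Start: July 29, 2025
End: December 31, 2025
Days left in July: 2
August: 31
September: 30
October: 31
November: 30
... plus remaining months
Sum of remaining months: 153
Total: 2 + 153 = 155

155


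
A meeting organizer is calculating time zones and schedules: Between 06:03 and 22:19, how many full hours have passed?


Start: 06:03
End: 22:19
Hour difference: 22 - 6 = 16 hours
Minute difference: 19 - 3 = 16 minutes
Total minutes: 976
Complete hours: 976 / 60 = 16 (remainder 16)

16


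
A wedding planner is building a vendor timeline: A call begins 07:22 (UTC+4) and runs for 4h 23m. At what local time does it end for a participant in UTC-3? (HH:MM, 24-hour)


Start: 07:22 in UTC+4
Step 1 - add duration:
  minutes: 22 + 23 = 45
  hours: 7 + 4 + 0 = 11
  end in UTC+4: 11:45
Step 2 - convert UTC+4 -> UTC-3:
  offset difference: -3 - (4) = -7 hours
  11 + (-7) = 4 -> mod 24 = 4
Result: 04:45 in UTC-3

04:45


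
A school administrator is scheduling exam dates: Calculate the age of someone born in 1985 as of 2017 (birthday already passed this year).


Birth year: 1985
Current year: 2017
Age = current year - birth year
Age = 2017 - 1985 = 32

32


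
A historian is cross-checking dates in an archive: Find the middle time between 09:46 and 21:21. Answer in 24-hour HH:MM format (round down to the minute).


Start time: 09:46 = 586 minutes from midnight
End time: 21:21 = 1281 minutes from midnight
Sum: 586 + 1281 = 1867
Midpoint: 1867 / 2 = 933 minutes
Convert: 933 / 60 = 15 hours, 33 minutes
Result: 15:33

15:33


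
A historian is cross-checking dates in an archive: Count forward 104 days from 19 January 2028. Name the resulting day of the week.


Start: 2028-01-19 (Wednesday)
Step 1 - find target date: add 104 days
  2028-01-19 + 104 days = 2028-05-02
Step 2 - day of week:
  104 mod 7 = 6
  Wednesday + 6 days -> Tuesday
Result: Tuesday (2028-05-02)

Tuesday


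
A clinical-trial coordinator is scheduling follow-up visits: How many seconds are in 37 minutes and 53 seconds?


Minutes: 37
Extra seconds: 53
Seconds per minute: 60
Minutes to seconds: 37 x 60 = 2220
Total: 2220 + 53 = 2273

2273


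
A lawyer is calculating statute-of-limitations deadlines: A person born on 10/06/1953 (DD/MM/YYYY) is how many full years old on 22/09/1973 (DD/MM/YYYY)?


Birth: 1953-06-10
Reference: 1973-09-22
Year difference: 1973 - 1953 = 20
Has birthday (06-10) occurred by 09-22? Yes
Age in full years: 20

20


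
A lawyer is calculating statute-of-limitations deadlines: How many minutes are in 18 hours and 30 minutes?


Hours: 18
Minutes: 30
Convert hours to minutes: 18 x 60 = 1080
Add remaining minutes: 1080 + 30 = 1110

1110


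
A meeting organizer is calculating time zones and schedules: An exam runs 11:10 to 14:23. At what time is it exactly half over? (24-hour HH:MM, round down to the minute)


Start time: 11:10 = 670 minutes from midnight
End time: 14:23 = 863 minutes from midnight
Sum: 670 + 863 = 1533
Midpoint: 1533 / 2 = 766 minutes
Convert: 766 / 60 = 12 hours, 46 minutes
Result: 12:46

12:46


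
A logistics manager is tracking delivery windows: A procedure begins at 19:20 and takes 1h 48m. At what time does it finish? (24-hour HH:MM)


Start time: 19:20
Adding: 1 hours 48 minutes
Minutes: 20 + 48 = 68
Minute overflow: 68 >= 60, so carry 1 hour, minutes = 8
Hours: 19 + 1 + 1 = 21
Result: 21:08

21:08


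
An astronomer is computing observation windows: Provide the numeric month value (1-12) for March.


Calendar month order:
2. February
3. March <--
4. April
March is month number 3

3


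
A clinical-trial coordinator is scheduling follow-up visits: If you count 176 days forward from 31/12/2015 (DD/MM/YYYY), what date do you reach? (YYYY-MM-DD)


Start: 2015-12-31
Adding 176 days
Days remaining in December: 0
After December: 176 days still to add
January 2016: 31 days, 145 remaining
February 2016: 29 days, 116 remaining
March 2016: 31 days, 85 remaining
April 2016: 30 days, 55 remaining
Result: 2016-06-24

2016-06-24


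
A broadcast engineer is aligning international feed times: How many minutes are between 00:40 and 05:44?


Start time: 00:40 = 40 minutes from midnight
End time: 05:44 = 344 minutes from midnight
Difference: 344 - 40 = 304 minutes
That is 5 hours and 4 minutes

304


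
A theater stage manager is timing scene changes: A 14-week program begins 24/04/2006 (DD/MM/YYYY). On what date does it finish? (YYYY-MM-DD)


Start: 2006-04-24
Weeks to add: 14
Convert to days: 14 x 7 = 98 days
Add 98 days to 2006-04-24
Result: 2006-07-31

2006-07-31


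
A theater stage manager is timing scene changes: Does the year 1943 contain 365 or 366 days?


Year: 1943
Check leap year rules:
Divisible by 4? No
1943 is not a leap year
Days: 365

365


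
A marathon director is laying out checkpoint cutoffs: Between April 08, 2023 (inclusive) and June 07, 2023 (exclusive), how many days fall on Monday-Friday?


Start: 2023-04-08 (Saturday)
End (exclusive): 2023-06-07 (Wednesday)
Total calendar days: 60
Full weeks: 60 // 7 = 8 -> 40 weekdays
Remaining 4 days starting on Saturday:
  Sat(-), Sun(-), Mon(w), Tue(w) -> 2 weekdays
Total business days: 40 + 2 = 42

42


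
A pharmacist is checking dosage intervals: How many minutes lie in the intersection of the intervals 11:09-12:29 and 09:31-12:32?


Interval A: [669, 749] minutes from midnight
Interval B: [571, 752] minutes from midnight
Overlap start = max(669, 571) = 669
Overlap end = min(749, 752) = 749
Overlap = 749 - 669 = 80 minutes

80


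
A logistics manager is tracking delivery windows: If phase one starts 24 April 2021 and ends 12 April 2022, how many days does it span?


Start date: 2021-04-24
End date: 2022-04-12
Apr 2021: +7 days
May 2021: +31 days
Jun 2021: +30 days
... (10 more months)
Total: 353 days

353


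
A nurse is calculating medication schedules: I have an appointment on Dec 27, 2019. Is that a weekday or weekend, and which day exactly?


Date: 2019-12-27
January 1, 2019 is a Tuesday
Day of year: 361
Offset from Jan 1: 360 days
360 mod 7 = 3
Result: Friday

Friday


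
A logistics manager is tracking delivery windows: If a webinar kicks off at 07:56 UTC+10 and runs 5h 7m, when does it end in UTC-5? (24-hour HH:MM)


Start: 07:56 in UTC+10
Step 1 - add duration:
  minutes: 56 + 7 = 63 (carry 1h)
  hours: 7 + 5 + 1 = 13
  end in UTC+10: 13:03
Step 2 - convert UTC+10 -> UTC-5:
  offset difference: -5 - (10) = -15 hours
  13 + (-15) = -2 -> mod 24 = 22
Result: 22:03 in UTC-5

22:03


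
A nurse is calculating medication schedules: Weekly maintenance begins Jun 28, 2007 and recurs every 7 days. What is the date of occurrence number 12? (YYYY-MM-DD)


First occurrence: 2007-06-28 (occurrence 1)
Each occurrence is 7 days after the previous.
Occurrence 12 is 11 weeks after the first.
11 weeks = 77 days
2007-06-28 + 77 days = 2007-09-13

2007-09-13


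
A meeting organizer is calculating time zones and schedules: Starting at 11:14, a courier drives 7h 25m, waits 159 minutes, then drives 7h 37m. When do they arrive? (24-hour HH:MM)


Depart: 11:14
Leg 1: +445 min -> 18:39
Layover: +159 min -> 21:18
Leg 2: +457 min -> 04:55
Total travel: 1061 minutes = 17h 41m
Arrival: 04:55

04:55


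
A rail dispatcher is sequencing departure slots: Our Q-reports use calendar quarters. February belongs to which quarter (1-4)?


Month: February (month 2)
Q1: January-March (months 1-3)
Q2: April-June (months 4-6)
Q3: July-September (months 7-9)
Q4: October-December (months 10-12)
Month 2 falls in Q1

1


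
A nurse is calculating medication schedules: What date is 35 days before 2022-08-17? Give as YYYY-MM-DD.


Start: 2022-08-17
Subtracting 35 days
Days already passed in August: 17
After going back through August: 18 more days to subtract
July 2022 has 31 days, need 18
Result: 2022-07-13

2022-07-13


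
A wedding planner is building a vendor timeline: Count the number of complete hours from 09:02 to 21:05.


Start: 09:02
End: 21:05
Hour difference: 21 - 9 = 12 hours
Minute difference: 5 - 2 = 3 minutes
Total minutes: 723
Complete hours: 723 / 60 = 12 (remainder 3)

12


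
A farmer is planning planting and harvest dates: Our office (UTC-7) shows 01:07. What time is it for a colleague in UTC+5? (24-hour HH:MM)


Local time: 01:07 at UTC-7 (offset -7h)
Target zone: UTC+5 (offset 5h)
Difference: 5 - (-7) = 12 hours
Calculation: 1 + (12) = 13
Result: 13:07

13:07


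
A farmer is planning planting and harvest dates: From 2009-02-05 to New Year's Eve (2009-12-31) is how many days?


Start: February 05, 2009
End: December 31, 2009
Days left in February: 23
March: 31
April: 30
May: 31
June: 30
... plus remaining months
Sum of remaining months: 306
Total: 23 + 306 = 329

329


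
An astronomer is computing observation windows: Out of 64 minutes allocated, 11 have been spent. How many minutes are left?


Total budget: 64 minutes
Time used: 11 minutes
Remaining: 64 - 11 = 53 minutes
Percent used: 17.2%
Percent remaining: 82.8%

53


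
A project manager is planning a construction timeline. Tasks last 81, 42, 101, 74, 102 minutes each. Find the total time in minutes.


Durations: 81, 42, 101, 74, 102
Running sum: 81
+ 42 = 123
+ 101 = 224
+ 74 = 298
+ 102 = 400
Total duration: 400 minutes
That is 6 hours and 40 minutes

400


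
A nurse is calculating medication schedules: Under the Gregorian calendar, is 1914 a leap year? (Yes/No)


Year: 1914
Divisible by 4? 1914 / 4 = 478.5 -> No
Not divisible by 4, so NOT a leap year

No


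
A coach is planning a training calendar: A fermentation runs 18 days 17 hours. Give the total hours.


Days: 18
Extra hours: 17
Hours per day: 24
Days to hours: 18 x 24 = 432
Total: 432 + 17 = 449

449


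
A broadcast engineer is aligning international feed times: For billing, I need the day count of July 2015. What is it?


Month: July
Year: 2015
July is a 31-day month
Total: 31 days

31


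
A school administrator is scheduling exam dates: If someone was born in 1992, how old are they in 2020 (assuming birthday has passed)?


Birth year: 1992
Current year: 2020
Age = current year - birth year
Age = 2020 - 1992 = 28

28


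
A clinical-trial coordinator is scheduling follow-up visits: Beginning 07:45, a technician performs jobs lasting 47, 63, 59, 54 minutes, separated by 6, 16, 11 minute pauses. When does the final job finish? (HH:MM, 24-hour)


Start: 07:45 = 465 min from midnight
  after task 1 (47 min): 08:32
  after break (6 min): 08:38
  after task 2 (63 min): 09:41
  after break (16 min): 09:57
  after task 3 (59 min): 10:56
  after break (11 min): 11:07
  after task 4 (54 min): 12:01
Total elapsed: 256 minutes
End time: 12:01

12:01


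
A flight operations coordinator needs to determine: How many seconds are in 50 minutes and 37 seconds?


Minutes: 50
Seconds: 37
Convert minutes to seconds: 50 x 60 = 3000
Add remaining seconds: 3000 + 37 = 3037

3037


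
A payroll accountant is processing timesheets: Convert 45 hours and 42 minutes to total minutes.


Hours: 45
Extra minutes: 42
Minutes per hour: 60
Hours to minutes: 45 x 60 = 2700
Total: 2700 + 42 = 2742

2742


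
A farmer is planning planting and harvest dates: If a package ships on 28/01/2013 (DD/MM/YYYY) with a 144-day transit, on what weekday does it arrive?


Start: 2013-01-28 (Monday)
Step 1 - find target date: add 144 days
  2013-01-28 + 144 days = 2013-06-21
Step 2 - day of week:
  144 mod 7 = 4
  Monday + 4 days -> Friday
Result: Friday (2013-06-21)

Friday


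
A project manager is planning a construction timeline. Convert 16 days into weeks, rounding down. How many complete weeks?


Total days: 16
Days per week: 7
Division: 16 / 7 = 2 remainder 2
Complete weeks: 2
Remaining days: 2

2


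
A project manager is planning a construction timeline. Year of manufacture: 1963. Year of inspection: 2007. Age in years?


Birth year: 1963
Current year: 2007
Age = current year - birth year
Age = 2007 - 1963 = 44

44


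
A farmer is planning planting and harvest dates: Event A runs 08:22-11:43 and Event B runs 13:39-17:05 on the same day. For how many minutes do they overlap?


Interval A: [502, 703] minutes from midnight
Interval B: [819, 1025] minutes from midnight
Overlap start = max(502, 819) = 819
Overlap end = min(703, 1025) = 703
End <= start, so the intervals do not overlap: 0 minutes

0


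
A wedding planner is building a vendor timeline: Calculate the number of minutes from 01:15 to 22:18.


Start time: 01:15 = 75 minutes from midnight
End time: 22:18 = 1338 minutes from midnight
Difference: 1338 - 75 = 1263 minutes
That is 21 hours and 3 minutes

1263


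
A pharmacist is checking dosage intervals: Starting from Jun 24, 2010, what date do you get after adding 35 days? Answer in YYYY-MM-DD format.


Start: 2010-06-24
Adding 35 days
Days remaining in June: 6
After June: 29 days still to add
July 2010 has 31 days, need 29
Result: 2010-07-29

2010-07-29


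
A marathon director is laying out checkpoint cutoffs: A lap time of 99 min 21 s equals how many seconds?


Minutes: 99
Seconds: 21
Convert minutes to seconds: 99 x 60 = 5940
Add remaining seconds: 5940 + 21 = 5961

5961


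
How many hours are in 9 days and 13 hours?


Days: 9
Extra hours: 13
Hours per day: 24
Days to hours: 9 x 24 = 216
Total: 216 + 13 = 229

229


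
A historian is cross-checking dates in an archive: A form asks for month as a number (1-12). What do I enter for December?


Calendar month order:
11. November
12. December <--
December is month number 12

12


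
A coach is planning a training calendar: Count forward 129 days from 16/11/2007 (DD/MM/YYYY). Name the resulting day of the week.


Start: 2007-11-16 (Friday)
Step 1 - find target date: add 129 days
  2007-11-16 + 129 days = 2008-03-24
Step 2 - day of week:
  129 mod 7 = 3
  Friday + 3 days -> Monday
Result: Monday (2008-03-24)

Monday


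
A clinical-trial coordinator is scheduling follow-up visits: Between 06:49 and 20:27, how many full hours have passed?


Start: 06:49
End: 20:27
Hour difference: 20 - 6 = 14 hours
Minute difference: 27 - 49 = -22 minutes
Total minutes: 818
Complete hours: 818 / 60 = 13 (remainder 38)

13


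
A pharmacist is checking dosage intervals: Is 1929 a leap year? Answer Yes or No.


Year: 1929
Divisible by 4? 1929 / 4 = 482.25 -> No
Not divisible by 4, so NOT a leap year

No


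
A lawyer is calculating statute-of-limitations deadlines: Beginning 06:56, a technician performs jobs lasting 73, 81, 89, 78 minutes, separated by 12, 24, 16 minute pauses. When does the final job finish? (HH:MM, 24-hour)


Start: 06:56 = 416 min from midnight
  after task 1 (73 min): 08:09
  after break (12 min): 08:21
  after task 2 (81 min): 09:42
  after break (24 min): 10:06
  after task 3 (89 min): 11:35
  after break (16 min): 11:51
  after task 4 (78 min): 13:09
Total elapsed: 373 minutes
End time: 13:09

13:09


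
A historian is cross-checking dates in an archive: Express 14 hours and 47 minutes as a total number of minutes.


Hours: 14
Extra minutes: 47
Minutes per hour: 60
Hours to minutes: 14 x 60 = 840
Total: 840 + 47 = 887

887


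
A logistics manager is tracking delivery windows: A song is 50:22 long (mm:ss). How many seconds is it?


Minutes: 50
Extra seconds: 22
Seconds per minute: 60
Minutes to seconds: 50 x 60 = 3000
Total: 3000 + 22 = 3022

3022


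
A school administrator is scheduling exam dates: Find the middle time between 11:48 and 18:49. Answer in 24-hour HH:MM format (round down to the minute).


Start time: 11:48 = 708 minutes from midnight
End time: 18:49 = 1129 minutes from midnight
Sum: 708 + 1129 = 1837
Midpoint: 1837 / 2 = 918 minutes
Convert: 918 / 60 = 15 hours, 18 minutes
Result: 15:18

15:18


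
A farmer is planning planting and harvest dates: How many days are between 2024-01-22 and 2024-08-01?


Start date: 2024-01-22
End date: 2024-08-01
Jan 2024: +10 days
Feb 2024: +29 days
Mar 2024: +31 days
... (4 more months)
Total: 192 days

192


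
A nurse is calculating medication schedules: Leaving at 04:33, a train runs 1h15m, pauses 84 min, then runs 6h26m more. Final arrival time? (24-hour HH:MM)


Depart: 04:33
Leg 1: +75 min -> 05:48
Layover: +84 min -> 07:12
Leg 2: +386 min -> 13:38
Total travel: 545 minutes = 9h 5m
Arrival: 13:38

13:38


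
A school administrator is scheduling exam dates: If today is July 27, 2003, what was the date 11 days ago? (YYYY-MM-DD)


Start: 2003-07-27
Subtracting 11 days
Days already passed in July: 27
Result: 2003-07-16

2003-07-16


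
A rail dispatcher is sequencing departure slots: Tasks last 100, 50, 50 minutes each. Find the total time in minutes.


Durations: 100, 50, 50
Running sum: 100
+ 50 = 150
+ 50 = 200
Total duration: 200 minutes
That is 3 hours and 20 minutes

200


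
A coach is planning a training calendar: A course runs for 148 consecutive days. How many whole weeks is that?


Total days: 148
Days per week: 7
Division: 148 / 7 = 21 remainder 1
Complete weeks: 21
Remaining days: 1

21


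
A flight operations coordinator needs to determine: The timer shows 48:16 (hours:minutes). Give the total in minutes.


Hours: 48
Minutes: 16
Convert hours to minutes: 48 x 60 = 2880
Add remaining minutes: 2880 + 16 = 2896

2896


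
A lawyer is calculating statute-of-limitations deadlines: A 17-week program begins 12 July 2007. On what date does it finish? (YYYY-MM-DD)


Start: 2007-07-12
Weeks to add: 17
Convert to days: 17 x 7 = 119 days
Add 119 days to 2007-07-12
Result: 2007-11-08

2007-11-08


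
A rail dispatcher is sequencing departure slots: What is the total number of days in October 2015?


Month: October
Year: 2015
October is a 31-day month
Total: 31 days

31


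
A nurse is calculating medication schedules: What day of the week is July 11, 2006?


Date: 2006-07-11
January 1, 2006 is a Sunday
Day of year: 192
Offset from Jan 1: 191 days
191 mod 7 = 2
Result: Tuesday

Tuesday


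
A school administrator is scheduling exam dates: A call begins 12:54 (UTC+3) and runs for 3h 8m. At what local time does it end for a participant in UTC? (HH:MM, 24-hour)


Start: 12:54 in UTC+3
Step 1 - add duration:
  minutes: 54 + 8 = 62 (carry 1h)
  hours: 12 + 3 + 1 = 16
  end in UTC+3: 16:02
Step 2 - convert UTC+3 -> UTC:
  offset difference: 0 - (3) = -3 hours
  16 + (-3) = 13 -> mod 24 = 13
Result: 13:02 in UTC

13:02


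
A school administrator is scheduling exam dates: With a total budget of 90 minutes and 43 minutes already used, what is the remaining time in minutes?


Total budget: 90 minutes
Time used: 43 minutes
Remaining: 90 - 43 = 47 minutes
Percent used: 47.8%
Percent remaining: 52.2%

47
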